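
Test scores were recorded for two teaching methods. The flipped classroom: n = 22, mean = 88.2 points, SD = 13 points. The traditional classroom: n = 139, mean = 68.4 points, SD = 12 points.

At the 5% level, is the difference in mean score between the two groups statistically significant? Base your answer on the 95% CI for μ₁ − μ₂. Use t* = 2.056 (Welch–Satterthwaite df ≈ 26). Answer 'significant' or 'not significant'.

SE₁ = s₁/√n₁ = 13/√22 = 2.7716; SE₂ = 12/√139 = 1.0178.
Independent samples, unequal variances: SE_diff = √(SE₁² + SE₂²) = √(7.68176656 + 1.03591684) = 2.9526.
t* = 2.056, so margin of error = 2.056 × 2.9526 = 6.0705.
Difference in means = 88.2 − 68.4 = 19.8000.
19.8000 ± 6.0705 → (13.7295, 25.8705).
The interval (13.7295, 25.8705) does not contain 0, so the difference is significant.

significant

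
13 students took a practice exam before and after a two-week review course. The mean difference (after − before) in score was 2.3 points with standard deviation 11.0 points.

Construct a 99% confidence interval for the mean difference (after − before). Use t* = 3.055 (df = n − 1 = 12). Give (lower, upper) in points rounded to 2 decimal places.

This is a matched-pairs design, so SE = s_d/√n = 11.0/√13 = 3.0509.
Margin = 3.055 × 3.0509 = 9.3205; the interval is 2.3 ± 9.3205 = (-7.02, 11.62).

(-7.02, 11.62)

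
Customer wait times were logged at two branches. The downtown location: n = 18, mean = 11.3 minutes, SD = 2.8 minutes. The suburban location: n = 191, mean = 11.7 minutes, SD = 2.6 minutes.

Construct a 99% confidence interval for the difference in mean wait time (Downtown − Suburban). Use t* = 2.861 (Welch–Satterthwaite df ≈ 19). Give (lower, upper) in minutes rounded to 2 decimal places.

(-2.36, 1.56)

Per-group SEs: s₁/√n₁ = 2.8/√18 = 0.6600, s₂/√n₂ = 2.6/√191 = 0.1881.
Unpooled SE of the difference: √(0.4356 + 0.03538161) = 0.6863.
Margin of error = t* · SE = 2.861 × 0.6863 = 1.9635.
x̄₁ − x̄₂ = 11.3 − 11.7 = -0.4000.
CI: -0.4000 ± 1.9635 = (-2.36, 1.56).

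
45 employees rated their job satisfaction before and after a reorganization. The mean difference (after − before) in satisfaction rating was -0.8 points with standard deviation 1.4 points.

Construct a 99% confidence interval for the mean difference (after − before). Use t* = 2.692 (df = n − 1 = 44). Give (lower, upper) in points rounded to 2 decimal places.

Paired design: SE = s_d/√n = 1.4/√45 = 0.2087.
t* = 2.692; margin of error = 2.692 × 0.2087 = 0.5618.
-0.8 ± 0.5618 → (-1.36, -0.24).

(-1.36, -0.24)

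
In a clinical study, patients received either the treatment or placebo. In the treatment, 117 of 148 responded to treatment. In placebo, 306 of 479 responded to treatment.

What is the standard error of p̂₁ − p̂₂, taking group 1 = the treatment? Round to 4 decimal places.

p̂₁ = 117/148 = 0.7905 and p̂₂ = 306/479 = 0.6388.
SE₁ = √(p̂₁(1−p̂₁)/n₁) = √(0.7905·0.2095/148) = 0.03345; SE₂ = √(0.6388·0.3612/479) = 0.02195.
Independent samples: SE of the difference = √(SE₁² + SE₂²) = √(0.0011189025 + 0.0004818025) = 0.04001.

0.0400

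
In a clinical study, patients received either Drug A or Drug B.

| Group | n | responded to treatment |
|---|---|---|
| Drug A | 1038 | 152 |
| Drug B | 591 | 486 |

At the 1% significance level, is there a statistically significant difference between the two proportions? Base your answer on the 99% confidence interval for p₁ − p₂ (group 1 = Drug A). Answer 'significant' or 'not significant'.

Sample proportions: 152/1038 = 0.1464, 486/591 = 0.8223.
Each SE is √(p̂(1−p̂)/n): √(0.1464·0.8536/1038) = 0.01097 and √(0.8223·0.1777/591) = 0.01572.
SE(p̂₁ − p̂₂) = √(SE₁² + SE₂²) = √(0.0001203409 + 0.0002471184) = 0.01917, since the two samples are independent.
At 99% confidence z* = 2.576; margin = 2.576 × 0.01917 = 0.04938.
The difference is 0.1464 − 0.8223 = -0.6759, so the interval is -0.6759 ± 0.04938 = (-0.72528, -0.62652).
The interval (-0.72528, -0.62652) does not contain 0, so the difference is significant.

significant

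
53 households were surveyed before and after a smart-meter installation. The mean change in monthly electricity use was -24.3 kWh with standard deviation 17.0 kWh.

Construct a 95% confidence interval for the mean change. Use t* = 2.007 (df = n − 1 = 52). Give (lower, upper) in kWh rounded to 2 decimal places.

(-28.99, -19.61)

This is a matched-pairs design, so SE = s_d/√n = 17.0/√53 = 2.3351.
Margin = 2.007 × 2.3351 = 4.6865; the interval is -24.3 ± 4.6865 = (-28.99, -19.61).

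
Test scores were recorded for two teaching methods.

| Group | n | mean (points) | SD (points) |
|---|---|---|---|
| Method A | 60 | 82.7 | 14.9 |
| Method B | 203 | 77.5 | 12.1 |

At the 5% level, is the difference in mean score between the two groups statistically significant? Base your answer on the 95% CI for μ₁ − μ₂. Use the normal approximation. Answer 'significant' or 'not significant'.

significant

SE₁ = s₁/√n₁ = 14.9/√60 = 1.9236; SE₂ = 12.1/√203 = 0.8493.
Independent samples, unequal variances: SE_diff = √(SE₁² + SE₂²) = √(3.70023696 + 0.72131049) = 2.1027.
z* = 1.960, so margin of error = 1.960 × 2.1027 = 4.1213.
Difference in means = 82.7 − 77.5 = 5.2000.
5.2000 ± 4.1213 → (1.0787, 9.3213).
The interval (1.0787, 9.3213) does not contain 0, so the difference is significant.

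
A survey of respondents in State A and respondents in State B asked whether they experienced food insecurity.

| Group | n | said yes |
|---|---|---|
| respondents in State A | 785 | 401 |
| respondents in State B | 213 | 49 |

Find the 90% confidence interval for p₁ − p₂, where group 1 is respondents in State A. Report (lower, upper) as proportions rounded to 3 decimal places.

First, p̂₁ = 401/785 = 0.5108; p̂₂ = 49/213 = 0.2300.
The two standard errors are √(0.5108×0.4892/785) = 0.01784 and √(0.2300×0.7700/213) = 0.02883.
Because the samples are independent, SE_diff = √(0.01784² + 0.02883²) = 0.03390.
Using z* = 1.645 for 90%, ME = 1.645 × 0.03390 = 0.05577.
p̂₁ − p̂₂ = 0.2808; interval 0.2808 ± 0.05577 gives (0.225, 0.337).

(0.225, 0.337)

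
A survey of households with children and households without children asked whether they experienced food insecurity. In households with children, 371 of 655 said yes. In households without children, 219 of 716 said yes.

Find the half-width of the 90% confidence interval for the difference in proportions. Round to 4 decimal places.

0.0426

Sample proportions: 371/655 = 0.5664, 219/716 = 0.3059.
Each SE is √(p̂(1−p̂)/n): √(0.5664·0.4336/655) = 0.01936 and √(0.3059·0.6941/716) = 0.01722.
SE(p̂₁ − p̂₂) = √(SE₁² + SE₂²) = √(0.0003748096 + 0.0002965284) = 0.02591, since the two samples are independent.
At 90% confidence z* = 1.645; margin = 1.645 × 0.02591 = 0.04262.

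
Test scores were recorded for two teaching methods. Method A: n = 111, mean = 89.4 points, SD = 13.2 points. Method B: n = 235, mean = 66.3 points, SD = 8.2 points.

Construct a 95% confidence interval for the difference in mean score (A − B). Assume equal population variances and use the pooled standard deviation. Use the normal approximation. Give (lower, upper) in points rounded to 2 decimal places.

Pooled variance s_p² = [110·13.2² + 234·8.2²] / (111+235−2) = 101.4551, so s_p = 10.0725.
SE_diff = s_p·√(1/n₁ + 1/n₂) = 10.0725·√(1/111 + 1/235) = 1.1601.
z* = 1.960; margin = 1.960 × 1.1601 = 2.2738.
Difference = 89.4 − 66.3 = 23.1000.
23.1000 ± 2.2738 → (20.83, 25.37).

(20.83, 25.37)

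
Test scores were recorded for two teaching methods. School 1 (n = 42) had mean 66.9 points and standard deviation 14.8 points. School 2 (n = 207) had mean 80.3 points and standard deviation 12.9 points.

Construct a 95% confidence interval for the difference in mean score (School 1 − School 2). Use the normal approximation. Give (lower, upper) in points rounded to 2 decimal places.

Per-group SEs: s₁/√n₁ = 14.8/√42 = 2.2837, s₂/√n₂ = 12.9/√207 = 0.8966.
Unpooled SE of the difference: √(5.21528569 + 0.80389156) = 2.4534.
Margin of error = z* · SE = 1.960 × 2.4534 = 4.8087.
x̄₁ − x̄₂ = 66.9 − 80.3 = -13.4000.
CI: -13.4000 ± 4.8087 = (-18.21, -8.59).

(-18.21, -8.59)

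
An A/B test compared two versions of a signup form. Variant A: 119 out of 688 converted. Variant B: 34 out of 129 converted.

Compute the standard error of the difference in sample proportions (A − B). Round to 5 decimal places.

First, p̂₁ = 119/688 = 0.1730; p̂₂ = 34/129 = 0.2636.
The two standard errors are √(0.1730×0.8270/688) = 0.01442 and √(0.2636×0.7364/129) = 0.03879.
Because the samples are independent, SE_diff = √(0.01442² + 0.03879²) = 0.04138.

0.04138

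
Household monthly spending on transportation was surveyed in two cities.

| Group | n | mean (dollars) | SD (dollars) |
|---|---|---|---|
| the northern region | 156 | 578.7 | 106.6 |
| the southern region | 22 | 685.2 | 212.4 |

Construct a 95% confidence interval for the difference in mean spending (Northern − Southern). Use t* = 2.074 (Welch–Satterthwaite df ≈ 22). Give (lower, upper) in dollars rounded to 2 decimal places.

Per-group SEs: s₁/√n₁ = 106.6/√156 = 8.5348, s₂/√n₂ = 212.4/√22 = 45.2838.
Unpooled SE of the difference: √(72.84281104 + 2050.62254244) = 46.0811.
Margin of error = t* · SE = 2.074 × 46.0811 = 95.5722.
x̄₁ − x̄₂ = 578.7 − 685.2 = -106.5000.
CI: -106.5000 ± 95.5722 = (-202.07, -10.93).

(-202.07, -10.93)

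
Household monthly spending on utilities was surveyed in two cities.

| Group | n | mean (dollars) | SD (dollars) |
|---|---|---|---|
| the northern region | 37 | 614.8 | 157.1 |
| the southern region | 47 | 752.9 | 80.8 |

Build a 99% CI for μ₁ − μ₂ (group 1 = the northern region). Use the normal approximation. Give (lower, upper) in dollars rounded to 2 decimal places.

Standard errors of each mean: 157.1/√37 = 25.8271 and 80.8/√47 = 11.7859.
SE(x̄₁ − x̄₂) = √(25.8271² + 11.7859²) = 28.3892 for independent samples with unequal variances.
With z* = 2.576, the margin is 2.576 × 28.3892 = 73.1306.
x̄₁ − x̄₂ = 614.8 − 752.9 = -138.1000; the interval is -138.1000 ± 73.1306 = (-211.23, -64.97).

(-211.23, -64.97)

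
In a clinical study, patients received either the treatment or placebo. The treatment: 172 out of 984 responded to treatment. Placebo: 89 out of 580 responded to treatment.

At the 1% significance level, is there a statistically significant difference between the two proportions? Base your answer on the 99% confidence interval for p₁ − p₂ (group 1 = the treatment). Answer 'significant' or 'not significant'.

not significant

First, p̂₁ = 172/984 = 0.1748; p̂₂ = 89/580 = 0.1534.
The two standard errors are √(0.1748×0.8252/984) = 0.01211 and √(0.1534×0.8466/580) = 0.01496.
Because the samples are independent, SE_diff = √(0.01211² + 0.01496²) = 0.01925.
Using z* = 2.576 for 99%, ME = 2.576 × 0.01925 = 0.04959.
p̂₁ − p̂₂ = 0.0214; interval 0.0214 ± 0.04959 gives (-0.02819, 0.07099).
The interval (-0.02819, 0.07099) contains 0, so the difference is not significant.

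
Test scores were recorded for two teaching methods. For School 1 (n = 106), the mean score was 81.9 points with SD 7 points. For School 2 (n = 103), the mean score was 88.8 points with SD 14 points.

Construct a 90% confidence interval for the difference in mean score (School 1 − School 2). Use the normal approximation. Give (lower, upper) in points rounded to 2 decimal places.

(-9.43, -4.37)

SE₁ = s₁/√n₁ = 7/√106 = 0.6799; SE₂ = 14/√103 = 1.3795.
Independent samples, unequal variances: SE_diff = √(SE₁² + SE₂²) = √(0.46226401 + 1.90302025) = 1.5379.
z* = 1.645, so margin of error = 1.645 × 1.5379 = 2.5298.
Difference in means = 81.9 − 88.8 = -6.9000.
-6.9000 ± 2.5298 → (-9.43, -4.37).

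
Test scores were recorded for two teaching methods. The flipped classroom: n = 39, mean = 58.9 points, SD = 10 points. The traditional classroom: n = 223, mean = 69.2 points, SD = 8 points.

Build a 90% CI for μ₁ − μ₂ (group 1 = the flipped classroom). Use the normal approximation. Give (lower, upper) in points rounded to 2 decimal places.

Standard errors of each mean: 10/√39 = 1.6013 and 8/√223 = 0.5357.
SE(x̄₁ − x̄₂) = √(1.6013² + 0.5357²) = 1.6885 for independent samples with unequal variances.
With z* = 1.645, the margin is 1.645 × 1.6885 = 2.7776.
x̄₁ − x̄₂ = 58.9 − 69.2 = -10.3000; the interval is -10.3000 ± 2.7776 = (-13.08, -7.52).

(-13.08, -7.52)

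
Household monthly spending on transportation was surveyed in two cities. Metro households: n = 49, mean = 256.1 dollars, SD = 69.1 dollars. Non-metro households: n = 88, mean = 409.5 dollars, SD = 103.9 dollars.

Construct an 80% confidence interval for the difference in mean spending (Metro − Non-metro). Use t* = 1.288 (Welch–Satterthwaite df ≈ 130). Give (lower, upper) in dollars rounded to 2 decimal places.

(-172.51, -134.29)

Standard errors of each mean: 69.1/√49 = 9.8714 and 103.9/√88 = 11.0758.
SE(x̄₁ − x̄₂) = √(9.8714² + 11.0758²) = 14.8364 for independent samples with unequal variances.
With t* = 1.288, the margin is 1.288 × 14.8364 = 19.1093.
x̄₁ − x̄₂ = 256.1 − 409.5 = -153.4000; the interval is -153.4000 ± 19.1093 = (-172.51, -134.29).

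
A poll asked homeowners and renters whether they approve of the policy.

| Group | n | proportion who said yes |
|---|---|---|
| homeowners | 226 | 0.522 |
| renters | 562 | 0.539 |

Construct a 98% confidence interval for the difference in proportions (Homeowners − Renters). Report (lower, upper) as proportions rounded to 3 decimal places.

(-0.108, 0.074)

Each SE is √(p̂(1−p̂)/n): √(0.5220·0.4780/226) = 0.03323 and √(0.5390·0.4610/562) = 0.02103.
SE(p̂₁ − p̂₂) = √(SE₁² + SE₂²) = √(0.0011042329 + 0.0004422609) = 0.03933, since the two samples are independent.
At 98% confidence z* = 2.326; margin = 2.326 × 0.03933 = 0.09148.
The difference is 0.5220 − 0.5390 = -0.0170, so the interval is -0.0170 ± 0.09148 = (-0.108, 0.074).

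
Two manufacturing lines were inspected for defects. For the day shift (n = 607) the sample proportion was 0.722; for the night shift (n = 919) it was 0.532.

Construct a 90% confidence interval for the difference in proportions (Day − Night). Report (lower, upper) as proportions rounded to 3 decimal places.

Each SE is √(p̂(1−p̂)/n): √(0.7220·0.2780/607) = 0.01818 and √(0.5320·0.4680/919) = 0.01646.
SE(p̂₁ − p̂₂) = √(SE₁² + SE₂²) = √(0.0003305124 + 0.0002709316) = 0.02452, since the two samples are independent.
At 90% confidence z* = 1.645; margin = 1.645 × 0.02452 = 0.04034.
The difference is 0.7220 − 0.5320 = 0.1900, so the interval is 0.1900 ± 0.04034 = (0.150, 0.230).

(0.150, 0.230)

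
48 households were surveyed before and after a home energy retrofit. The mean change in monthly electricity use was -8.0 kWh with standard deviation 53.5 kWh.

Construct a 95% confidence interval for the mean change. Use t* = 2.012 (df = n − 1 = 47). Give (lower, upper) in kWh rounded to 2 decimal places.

Paired design: SE = s_d/√n = 53.5/√48 = 7.7221.
t* = 2.012; margin of error = 2.012 × 7.7221 = 15.5369.
-8.0 ± 15.5369 → (-23.54, 7.54).

(-23.54, 7.54)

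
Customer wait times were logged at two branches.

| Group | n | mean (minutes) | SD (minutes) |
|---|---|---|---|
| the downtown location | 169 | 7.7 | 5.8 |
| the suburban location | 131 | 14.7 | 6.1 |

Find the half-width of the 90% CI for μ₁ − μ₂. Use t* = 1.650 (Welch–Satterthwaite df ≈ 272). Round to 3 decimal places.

Per-group SEs: s₁/√n₁ = 5.8/√169 = 0.4462, s₂/√n₂ = 6.1/√131 = 0.5330.
Unpooled SE of the difference: √(0.19909444 + 0.284089) = 0.6951.
Margin of error = t* · SE = 1.650 × 0.6951 = 1.1469.

1.147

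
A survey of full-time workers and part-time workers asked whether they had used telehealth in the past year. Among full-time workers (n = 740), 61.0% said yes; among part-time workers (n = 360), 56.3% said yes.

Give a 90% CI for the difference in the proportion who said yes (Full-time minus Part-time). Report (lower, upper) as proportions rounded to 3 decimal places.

SE₁ = √(p̂₁(1−p̂₁)/n₁) = √(0.6100·0.3900/740) = 0.01793; SE₂ = √(0.5630·0.4370/360) = 0.02614.
Independent samples: SE of the difference = √(SE₁² + SE₂²) = √(0.0003214849 + 0.0006832996) = 0.03170.
z* for 90% confidence is 1.645, so the margin of error is 1.645 × 0.03170 = 0.05215.
Point estimate p̂₁ − p̂₂ = 0.6100 − 0.5630 = 0.0470.
0.0470 ± 0.05215 → (-0.005, 0.099).

(-0.005, 0.099)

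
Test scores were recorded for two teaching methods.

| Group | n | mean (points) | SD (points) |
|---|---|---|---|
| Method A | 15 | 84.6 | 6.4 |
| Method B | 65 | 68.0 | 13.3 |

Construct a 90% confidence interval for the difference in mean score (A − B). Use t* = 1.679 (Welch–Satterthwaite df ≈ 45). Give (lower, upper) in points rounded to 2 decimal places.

SE₁ = s₁/√n₁ = 6.4/√15 = 1.6525; SE₂ = 13.3/√65 = 1.6497.
Independent samples, unequal variances: SE_diff = √(SE₁² + SE₂²) = √(2.73075625 + 2.72151009) = 2.3350.
t* = 1.679, so margin of error = 1.679 × 2.3350 = 3.9205.
Difference in means = 84.6 − 68.0 = 16.6000.
16.6000 ± 3.9205 → (12.68, 20.52).

(12.68, 20.52)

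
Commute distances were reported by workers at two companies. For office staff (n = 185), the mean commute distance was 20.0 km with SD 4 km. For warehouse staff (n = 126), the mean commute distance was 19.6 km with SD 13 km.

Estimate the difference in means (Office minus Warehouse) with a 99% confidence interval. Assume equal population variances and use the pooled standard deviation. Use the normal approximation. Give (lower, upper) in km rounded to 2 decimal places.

(-2.23, 3.03)

Pooled variance s_p² = [184·4² + 125·13²] / (185+126−2) = 77.8932, so s_p = 8.8257.
SE_diff = s_p·√(1/n₁ + 1/n₂) = 8.8257·√(1/185 + 1/126) = 1.0194.
z* = 2.576; margin = 2.576 × 1.0194 = 2.6260.
Difference = 20.0 − 19.6 = 0.4000.
0.4000 ± 2.6260 → (-2.23, 3.03).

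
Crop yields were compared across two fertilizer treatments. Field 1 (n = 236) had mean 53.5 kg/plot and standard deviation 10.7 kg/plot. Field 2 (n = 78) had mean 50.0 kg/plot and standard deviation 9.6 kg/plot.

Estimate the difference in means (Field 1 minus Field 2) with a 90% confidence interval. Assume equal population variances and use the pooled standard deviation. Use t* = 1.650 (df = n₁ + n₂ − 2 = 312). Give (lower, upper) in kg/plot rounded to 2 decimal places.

(1.25, 5.75)

Pooled variance s_p² = [235·10.7² + 77·9.6²] / (236+78−2) = 108.9791, so s_p = 10.4393.
SE_diff = s_p·√(1/n₁ + 1/n₂) = 10.4393·√(1/236 + 1/78) = 1.3634.
t* = 1.650; margin = 1.650 × 1.3634 = 2.2496.
Difference = 53.5 − 50.0 = 3.5000.
3.5000 ± 2.2496 → (1.25, 5.75).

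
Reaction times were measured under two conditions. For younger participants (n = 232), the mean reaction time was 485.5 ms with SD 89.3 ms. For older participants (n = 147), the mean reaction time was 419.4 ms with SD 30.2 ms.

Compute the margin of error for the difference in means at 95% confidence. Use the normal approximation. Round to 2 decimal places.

Standard errors of each mean: 89.3/√232 = 5.8628 and 30.2/√147 = 2.4909.
SE(x̄₁ − x̄₂) = √(5.8628² + 2.4909²) = 6.3700 for independent samples with unequal variances.
With z* = 1.960, the margin is 1.960 × 6.3700 = 12.4852.

12.49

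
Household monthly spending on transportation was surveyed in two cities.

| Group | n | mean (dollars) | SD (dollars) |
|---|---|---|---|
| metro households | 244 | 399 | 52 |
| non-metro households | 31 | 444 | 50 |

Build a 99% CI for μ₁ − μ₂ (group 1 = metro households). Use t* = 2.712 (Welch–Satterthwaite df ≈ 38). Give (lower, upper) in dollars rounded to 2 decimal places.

SE₁ = s₁/√n₁ = 52/√244 = 3.3290; SE₂ = 50/√31 = 8.9803.
Independent samples, unequal variances: SE_diff = √(SE₁² + SE₂²) = √(11.082241 + 80.64578809) = 9.5775.
t* = 2.712, so margin of error = 2.712 × 9.5775 = 25.9742.
Difference in means = 399 − 444 = -45.0000.
-45.0000 ± 25.9742 → (-70.97, -19.03).

(-70.97, -19.03)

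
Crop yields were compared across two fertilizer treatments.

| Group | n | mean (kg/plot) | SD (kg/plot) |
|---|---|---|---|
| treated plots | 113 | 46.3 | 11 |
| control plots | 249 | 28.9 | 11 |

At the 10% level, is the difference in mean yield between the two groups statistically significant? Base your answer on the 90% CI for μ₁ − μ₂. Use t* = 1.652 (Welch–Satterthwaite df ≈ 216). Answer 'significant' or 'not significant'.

Per-group SEs: s₁/√n₁ = 11/√113 = 1.0348, s₂/√n₂ = 11/√249 = 0.6971.
Unpooled SE of the difference: √(1.07081104 + 0.48594841) = 1.2477.
Margin of error = t* · SE = 1.652 × 1.2477 = 2.0612.
x̄₁ − x̄₂ = 46.3 − 28.9 = 17.4000.
CI: 17.4000 ± 2.0612 = (15.3388, 19.4612).
The interval (15.3388, 19.4612) does not contain 0, so the difference is significant.

significant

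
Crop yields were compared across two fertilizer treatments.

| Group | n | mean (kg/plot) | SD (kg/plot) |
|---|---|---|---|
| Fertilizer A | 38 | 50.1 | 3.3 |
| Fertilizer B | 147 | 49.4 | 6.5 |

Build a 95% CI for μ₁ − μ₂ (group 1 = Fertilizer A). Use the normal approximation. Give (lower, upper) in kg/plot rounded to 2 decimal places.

Standard errors of each mean: 3.3/√38 = 0.5353 and 6.5/√147 = 0.5361.
SE(x̄₁ − x̄₂) = √(0.5353² + 0.5361²) = 0.7576 for independent samples with unequal variances.
With z* = 1.960, the margin is 1.960 × 0.7576 = 1.4849.
x̄₁ − x̄₂ = 50.1 − 49.4 = 0.7000; the interval is 0.7000 ± 1.4849 = (-0.78, 2.18).

(-0.78, 2.18)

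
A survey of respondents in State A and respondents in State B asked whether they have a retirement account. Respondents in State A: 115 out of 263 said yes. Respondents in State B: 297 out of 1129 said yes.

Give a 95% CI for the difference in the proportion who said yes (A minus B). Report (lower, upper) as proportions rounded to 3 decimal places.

(0.109, 0.239)

Sample proportions: 115/263 = 0.4373, 297/1129 = 0.2631.
Each SE is √(p̂(1−p̂)/n): √(0.4373·0.5627/263) = 0.03059 and √(0.2631·0.7369/1129) = 0.01310.
SE(p̂₁ − p̂₂) = √(SE₁² + SE₂²) = √(0.0009357481 + 0.00017161) = 0.03328, since the two samples are independent.
At 95% confidence z* = 1.960; margin = 1.960 × 0.03328 = 0.06523.
The difference is 0.4373 − 0.2631 = 0.1742, so the interval is 0.1742 ± 0.06523 = (0.109, 0.239).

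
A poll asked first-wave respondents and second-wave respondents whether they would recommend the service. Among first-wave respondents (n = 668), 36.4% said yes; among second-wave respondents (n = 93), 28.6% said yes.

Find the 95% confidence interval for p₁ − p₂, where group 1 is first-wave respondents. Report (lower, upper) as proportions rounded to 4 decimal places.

SE₁ = √(p̂₁(1−p̂₁)/n₁) = √(0.3640·0.6360/668) = 0.01862; SE₂ = √(0.2860·0.7140/93) = 0.04686.
Independent samples: SE of the difference = √(SE₁² + SE₂²) = √(0.0003467044 + 0.0021958596) = 0.05042.
z* for 95% confidence is 1.960, so the margin of error is 1.960 × 0.05042 = 0.09882.
Point estimate p̂₁ − p̂₂ = 0.3640 − 0.2860 = 0.0780.
0.0780 ± 0.09882 → (-0.0208, 0.1768).

(-0.0208, 0.1768)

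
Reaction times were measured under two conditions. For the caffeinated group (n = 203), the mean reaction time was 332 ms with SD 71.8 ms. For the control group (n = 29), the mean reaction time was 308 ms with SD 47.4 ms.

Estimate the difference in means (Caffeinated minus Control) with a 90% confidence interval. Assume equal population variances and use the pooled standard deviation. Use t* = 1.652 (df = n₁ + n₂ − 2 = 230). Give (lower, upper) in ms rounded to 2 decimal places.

s_p = √[((n₁−1)s₁² + (n₂−1)s₂²)/(n₁+n₂−2)] = √[(202·71.8² + 28·47.4²)/230] = 69.2904.
SE = 69.2904·√(1/203 + 1/29) = 13.7553.
With t* = 1.652, margin = 1.652 × 13.7553 = 22.7238.
x̄₁ − x̄₂ = 332 − 308 = 24.0000; interval 24.0000 ± 22.7238 = (1.28, 46.72).

(1.28, 46.72)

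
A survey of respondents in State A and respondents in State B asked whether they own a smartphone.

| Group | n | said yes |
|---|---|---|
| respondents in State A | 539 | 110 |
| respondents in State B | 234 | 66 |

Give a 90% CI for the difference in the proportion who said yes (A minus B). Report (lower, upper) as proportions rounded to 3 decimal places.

p̂₁ = 110/539 = 0.2041 and p̂₂ = 66/234 = 0.2821.
SE₁ = √(p̂₁(1−p̂₁)/n₁) = √(0.2041·0.7959/539) = 0.01736; SE₂ = √(0.2821·0.7179/234) = 0.02942.
Independent samples: SE of the difference = √(SE₁² + SE₂²) = √(0.0003013696 + 0.0008655364) = 0.03416.
z* for 90% confidence is 1.645, so the margin of error is 1.645 × 0.03416 = 0.05619.
Point estimate p̂₁ − p̂₂ = 0.2041 − 0.2821 = -0.0780.
-0.0780 ± 0.05619 → (-0.134, -0.022).

(-0.134, -0.022)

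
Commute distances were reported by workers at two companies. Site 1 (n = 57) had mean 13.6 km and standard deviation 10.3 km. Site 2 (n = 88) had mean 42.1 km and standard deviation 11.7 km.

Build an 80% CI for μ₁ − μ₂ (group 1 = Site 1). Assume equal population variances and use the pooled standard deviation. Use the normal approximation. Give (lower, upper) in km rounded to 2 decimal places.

(-30.94, -26.06)

Pooled variance s_p² = [56·10.3² + 87·11.7²] / (57+88−2) = 124.8285, so s_p = 11.1727.
SE_diff = s_p·√(1/n₁ + 1/n₂) = 11.1727·√(1/57 + 1/88) = 1.8996.
z* = 1.282; margin = 1.282 × 1.8996 = 2.4353.
Difference = 13.6 − 42.1 = -28.5000.
-28.5000 ± 2.4353 → (-30.94, -26.06).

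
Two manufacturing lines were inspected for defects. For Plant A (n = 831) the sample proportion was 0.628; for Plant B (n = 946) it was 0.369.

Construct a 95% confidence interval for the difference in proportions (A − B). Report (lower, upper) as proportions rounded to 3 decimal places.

Each SE is √(p̂(1−p̂)/n): √(0.6280·0.3720/831) = 0.01677 and √(0.3690·0.6310/946) = 0.01569.
SE(p̂₁ − p̂₂) = √(SE₁² + SE₂²) = √(0.0002812329 + 0.0002461761) = 0.02297, since the two samples are independent.
At 95% confidence z* = 1.960; margin = 1.960 × 0.02297 = 0.04502.
The difference is 0.6280 − 0.3690 = 0.2590, so the interval is 0.2590 ± 0.04502 = (0.214, 0.304).

(0.214, 0.304)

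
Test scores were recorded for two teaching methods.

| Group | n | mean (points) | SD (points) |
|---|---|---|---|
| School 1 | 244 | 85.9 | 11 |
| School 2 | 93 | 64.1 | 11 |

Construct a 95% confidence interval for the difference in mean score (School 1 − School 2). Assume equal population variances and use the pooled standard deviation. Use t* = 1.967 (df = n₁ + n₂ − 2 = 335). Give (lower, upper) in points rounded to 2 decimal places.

Pooled variance s_p² = [243·11² + 92·11²] / (244+93−2) = 121.0000, so s_p = 11.0000.
SE_diff = s_p·√(1/n₁ + 1/n₂) = 11.0000·√(1/244 + 1/93) = 1.3405.
t* = 1.967; margin = 1.967 × 1.3405 = 2.6368.
Difference = 85.9 − 64.1 = 21.8000.
21.8000 ± 2.6368 → (19.16, 24.44).

(19.16, 24.44)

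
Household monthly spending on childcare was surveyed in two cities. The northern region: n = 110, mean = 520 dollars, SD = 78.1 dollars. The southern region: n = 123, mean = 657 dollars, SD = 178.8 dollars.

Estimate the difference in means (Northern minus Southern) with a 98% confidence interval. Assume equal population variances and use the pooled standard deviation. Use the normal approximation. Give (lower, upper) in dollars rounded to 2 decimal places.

(-179.91, -94.09)

s_p = √[((n₁−1)s₁² + (n₂−1)s₂²)/(n₁+n₂−2)] = √[(109·78.1² + 122·178.8²)/231] = 140.5790.
SE = 140.5790·√(1/110 + 1/123) = 18.4480.
With z* = 2.326, margin = 2.326 × 18.4480 = 42.9100.
x̄₁ − x̄₂ = 520 − 657 = -137.0000; interval -137.0000 ± 42.9100 = (-179.91, -94.09).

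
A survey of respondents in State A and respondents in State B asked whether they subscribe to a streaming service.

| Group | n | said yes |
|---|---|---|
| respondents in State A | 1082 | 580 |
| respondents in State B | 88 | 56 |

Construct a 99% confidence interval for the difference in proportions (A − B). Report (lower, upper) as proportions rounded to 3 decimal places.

First, p̂₁ = 580/1082 = 0.5360; p̂₂ = 56/88 = 0.6364.
The two standard errors are √(0.5360×0.4640/1082) = 0.01516 and √(0.6364×0.3636/88) = 0.05128.
Because the samples are independent, SE_diff = √(0.01516² + 0.05128²) = 0.05347.
Using z* = 2.576 for 99%, ME = 2.576 × 0.05347 = 0.13774.
p̂₁ − p̂₂ = -0.1004; interval -0.1004 ± 0.13774 gives (-0.238, 0.037).

(-0.238, 0.037)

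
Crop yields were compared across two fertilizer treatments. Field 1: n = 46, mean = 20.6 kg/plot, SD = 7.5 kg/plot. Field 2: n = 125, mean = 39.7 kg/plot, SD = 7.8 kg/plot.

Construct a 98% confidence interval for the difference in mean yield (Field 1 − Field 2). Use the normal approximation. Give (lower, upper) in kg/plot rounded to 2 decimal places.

Per-group SEs: s₁/√n₁ = 7.5/√46 = 1.1058, s₂/√n₂ = 7.8/√125 = 0.6977.
Unpooled SE of the difference: √(1.22279364 + 0.48678529) = 1.3075.
Margin of error = z* · SE = 2.326 × 1.3075 = 3.0412.
x̄₁ − x̄₂ = 20.6 − 39.7 = -19.1000.
CI: -19.1000 ± 3.0412 = (-22.14, -16.06).

(-22.14, -16.06)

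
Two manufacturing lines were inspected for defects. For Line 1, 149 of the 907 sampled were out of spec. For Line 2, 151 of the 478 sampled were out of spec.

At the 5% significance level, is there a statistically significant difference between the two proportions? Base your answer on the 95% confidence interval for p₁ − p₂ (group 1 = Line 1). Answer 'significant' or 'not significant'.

significant

Sample proportions: 149/907 = 0.1643, 151/478 = 0.3159.
Each SE is √(p̂(1−p̂)/n): √(0.1643·0.8357/907) = 0.01230 and √(0.3159·0.6841/478) = 0.02126.
SE(p̂₁ − p̂₂) = √(SE₁² + SE₂²) = √(0.00015129 + 0.0004519876) = 0.02456, since the two samples are independent.
At 95% confidence z* = 1.960; margin = 1.960 × 0.02456 = 0.04814.
The difference is 0.1643 − 0.3159 = -0.1516, so the interval is -0.1516 ± 0.04814 = (-0.19974, -0.10346).
The interval (-0.19974, -0.10346) does not contain 0, so the difference is significant.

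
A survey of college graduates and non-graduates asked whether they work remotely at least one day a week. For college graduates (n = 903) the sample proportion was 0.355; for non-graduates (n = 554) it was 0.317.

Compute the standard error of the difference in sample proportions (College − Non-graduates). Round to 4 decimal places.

0.0254

The two standard errors are √(0.3550×0.6450/903) = 0.01592 and √(0.3170×0.6830/554) = 0.01977.
Because the samples are independent, SE_diff = √(0.01592² + 0.01977²) = 0.02538.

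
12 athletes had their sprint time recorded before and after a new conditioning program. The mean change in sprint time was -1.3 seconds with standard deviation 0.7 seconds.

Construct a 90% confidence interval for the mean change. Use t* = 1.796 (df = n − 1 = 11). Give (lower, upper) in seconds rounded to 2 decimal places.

Paired design: SE = s_d/√n = 0.7/√12 = 0.2021.
t* = 1.796; margin of error = 1.796 × 0.2021 = 0.3630.
-1.3 ± 0.3630 → (-1.66, -0.94).

(-1.66, -0.94)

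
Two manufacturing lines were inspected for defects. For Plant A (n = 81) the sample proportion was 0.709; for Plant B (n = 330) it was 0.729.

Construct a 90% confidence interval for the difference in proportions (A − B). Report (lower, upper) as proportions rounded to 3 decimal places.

(-0.112, 0.072)

SE₁ = √(p̂₁(1−p̂₁)/n₁) = √(0.7090·0.2910/81) = 0.05047; SE₂ = √(0.7290·0.2710/330) = 0.02447.
Independent samples: SE of the difference = √(SE₁² + SE₂²) = √(0.0025472209 + 0.0005987809) = 0.05609.
z* for 90% confidence is 1.645, so the margin of error is 1.645 × 0.05609 = 0.09227.
Point estimate p̂₁ − p̂₂ = 0.7090 − 0.7290 = -0.0200.
-0.0200 ± 0.09227 → (-0.112, 0.072).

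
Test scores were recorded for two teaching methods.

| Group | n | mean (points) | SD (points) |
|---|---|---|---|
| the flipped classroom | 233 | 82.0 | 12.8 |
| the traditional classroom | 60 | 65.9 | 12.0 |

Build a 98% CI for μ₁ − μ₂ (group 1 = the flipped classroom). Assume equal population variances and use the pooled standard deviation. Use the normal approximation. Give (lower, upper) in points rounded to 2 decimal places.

(11.84, 20.36)

s_p = √[((n₁−1)s₁² + (n₂−1)s₂²)/(n₁+n₂−2)] = √[(232·12.8² + 59·12.0²)/291] = 12.6419.
SE = 12.6419·√(1/233 + 1/60) = 1.8302.
With z* = 2.326, margin = 2.326 × 1.8302 = 4.2570.
x̄₁ − x̄₂ = 82.0 − 65.9 = 16.1000; interval 16.1000 ± 4.2570 = (11.84, 20.36).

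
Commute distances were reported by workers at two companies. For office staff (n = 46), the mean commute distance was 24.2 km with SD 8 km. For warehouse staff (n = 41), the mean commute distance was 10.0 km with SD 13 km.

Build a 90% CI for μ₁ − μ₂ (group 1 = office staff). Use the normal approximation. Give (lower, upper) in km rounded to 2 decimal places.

Standard errors of each mean: 8/√46 = 1.1795 and 13/√41 = 2.0303.
SE(x̄₁ − x̄₂) = √(1.1795² + 2.0303²) = 2.3480 for independent samples with unequal variances.
With z* = 1.645, the margin is 1.645 × 2.3480 = 3.8625.
x̄₁ − x̄₂ = 24.2 − 10.0 = 14.2000; the interval is 14.2000 ± 3.8625 = (10.34, 18.06).

(10.34, 18.06)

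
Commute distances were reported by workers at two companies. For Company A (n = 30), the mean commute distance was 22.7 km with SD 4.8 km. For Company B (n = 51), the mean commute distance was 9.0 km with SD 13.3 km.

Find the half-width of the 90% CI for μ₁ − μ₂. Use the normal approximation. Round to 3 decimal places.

Per-group SEs: s₁/√n₁ = 4.8/√30 = 0.8764, s₂/√n₂ = 13.3/√51 = 1.8624.
Unpooled SE of the difference: √(0.76807696 + 3.46853376) = 2.0583.
Margin of error = z* · SE = 1.645 × 2.0583 = 3.3859.

3.386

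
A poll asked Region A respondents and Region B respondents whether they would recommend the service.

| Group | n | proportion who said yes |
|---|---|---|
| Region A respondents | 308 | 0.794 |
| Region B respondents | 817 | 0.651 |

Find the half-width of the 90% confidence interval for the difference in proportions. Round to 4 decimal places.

0.0468

Each SE is √(p̂(1−p̂)/n): √(0.7940·0.2060/308) = 0.02304 and √(0.6510·0.3490/817) = 0.01668.
SE(p̂₁ − p̂₂) = √(SE₁² + SE₂²) = √(0.0005308416 + 0.0002782224) = 0.02844, since the two samples are independent.
At 90% confidence z* = 1.645; margin = 1.645 × 0.02844 = 0.04678.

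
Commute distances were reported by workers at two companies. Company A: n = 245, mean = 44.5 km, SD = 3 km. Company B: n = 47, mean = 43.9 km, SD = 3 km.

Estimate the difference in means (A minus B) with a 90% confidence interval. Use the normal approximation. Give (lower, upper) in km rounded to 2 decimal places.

SE₁ = s₁/√n₁ = 3/√245 = 0.1917; SE₂ = 3/√47 = 0.4376.
Independent samples, unequal variances: SE_diff = √(SE₁² + SE₂²) = √(0.03674889 + 0.19149376) = 0.4777.
z* = 1.645, so margin of error = 1.645 × 0.4777 = 0.7858.
Difference in means = 44.5 − 43.9 = 0.6000.
0.6000 ± 0.7858 → (-0.19, 1.39).

(-0.19, 1.39)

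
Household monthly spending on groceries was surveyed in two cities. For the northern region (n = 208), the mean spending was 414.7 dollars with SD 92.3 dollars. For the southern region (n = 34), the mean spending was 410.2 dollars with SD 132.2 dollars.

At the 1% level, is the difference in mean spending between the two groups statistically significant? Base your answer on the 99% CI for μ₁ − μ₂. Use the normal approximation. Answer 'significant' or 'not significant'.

not significant

Per-group SEs: s₁/√n₁ = 92.3/√208 = 6.3999, s₂/√n₂ = 132.2/√34 = 22.6721.
Unpooled SE of the difference: √(40.95872001 + 514.02411841) = 23.5581.
Margin of error = z* · SE = 2.576 × 23.5581 = 60.6857.
x̄₁ − x̄₂ = 414.7 − 410.2 = 4.5000.
CI: 4.5000 ± 60.6857 = (-56.1857, 65.1857).
The interval (-56.1857, 65.1857) contains 0, so the difference is not significant.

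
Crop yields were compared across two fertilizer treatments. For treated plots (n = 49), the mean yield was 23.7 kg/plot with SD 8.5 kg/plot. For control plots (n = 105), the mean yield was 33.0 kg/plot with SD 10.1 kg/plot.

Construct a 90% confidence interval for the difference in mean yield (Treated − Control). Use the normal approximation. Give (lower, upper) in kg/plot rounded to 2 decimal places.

Per-group SEs: s₁/√n₁ = 8.5/√49 = 1.2143, s₂/√n₂ = 10.1/√105 = 0.9857.
Unpooled SE of the difference: √(1.47452449 + 0.97160449) = 1.5640.
Margin of error = z* · SE = 1.645 × 1.5640 = 2.5728.
x̄₁ − x̄₂ = 23.7 − 33.0 = -9.3000.
CI: -9.3000 ± 2.5728 = (-11.87, -6.73).

(-11.87, -6.73)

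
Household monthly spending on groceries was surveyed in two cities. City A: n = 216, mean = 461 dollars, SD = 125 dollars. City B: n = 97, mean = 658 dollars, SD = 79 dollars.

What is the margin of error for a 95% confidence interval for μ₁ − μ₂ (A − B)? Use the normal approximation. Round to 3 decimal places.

Standard errors of each mean: 125/√216 = 8.5052 and 79/√97 = 8.0212.
SE(x̄₁ − x̄₂) = √(8.5052² + 8.0212²) = 11.6909 for independent samples with unequal variances.
With z* = 1.960, the margin is 1.960 × 11.6909 = 22.9142.

22.914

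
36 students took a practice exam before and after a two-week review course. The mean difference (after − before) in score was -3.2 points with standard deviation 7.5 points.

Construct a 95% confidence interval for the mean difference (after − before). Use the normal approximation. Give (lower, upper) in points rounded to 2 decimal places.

Paired design: SE = s_d/√n = 7.5/√36 = 1.2500.
z* = 1.960; margin of error = 1.960 × 1.2500 = 2.4500.
-3.2 ± 2.4500 → (-5.65, -0.75).

(-5.65, -0.75)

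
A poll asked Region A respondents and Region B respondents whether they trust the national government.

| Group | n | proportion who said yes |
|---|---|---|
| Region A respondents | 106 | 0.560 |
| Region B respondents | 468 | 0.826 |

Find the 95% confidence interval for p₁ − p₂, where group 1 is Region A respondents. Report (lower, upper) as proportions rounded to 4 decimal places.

Each SE is √(p̂(1−p̂)/n): √(0.5600·0.4400/106) = 0.04821 and √(0.8260·0.1740/468) = 0.01752.
SE(p̂₁ − p̂₂) = √(SE₁² + SE₂²) = √(0.0023242041 + 0.0003069504) = 0.05129, since the two samples are independent.
At 95% confidence z* = 1.960; margin = 1.960 × 0.05129 = 0.10053.
The difference is 0.5600 − 0.8260 = -0.2660, so the interval is -0.2660 ± 0.10053 = (-0.3665, -0.1655).

(-0.3665, -0.1655)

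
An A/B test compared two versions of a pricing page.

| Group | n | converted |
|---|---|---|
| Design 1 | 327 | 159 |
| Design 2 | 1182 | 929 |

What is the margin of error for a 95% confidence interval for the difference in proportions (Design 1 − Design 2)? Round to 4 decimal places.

0.0590

Sample proportions: 159/327 = 0.4862, 929/1182 = 0.7860.
Each SE is √(p̂(1−p̂)/n): √(0.4862·0.5138/327) = 0.02764 and √(0.7860·0.2140/1182) = 0.01193.
SE(p̂₁ − p̂₂) = √(SE₁² + SE₂²) = √(0.0007639696 + 0.0001423249) = 0.03010, since the two samples are independent.
At 95% confidence z* = 1.960; margin = 1.960 × 0.03010 = 0.05900.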